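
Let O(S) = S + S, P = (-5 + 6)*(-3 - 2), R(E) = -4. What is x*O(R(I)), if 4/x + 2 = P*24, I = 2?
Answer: 16/61 ≈ 0.26230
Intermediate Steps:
P = -5 (P = 1*(-5) = -5)
O(S) = 2*S
x = -2/61 (x = 4/(-2 - 5*24) = 4/(-2 - 120) = 4/(-122) = 4*(-1/122) = -2/61 ≈ -0.032787)
x*O(R(I)) = -4*(-4)/61 = -2/61*(-8) = 16/61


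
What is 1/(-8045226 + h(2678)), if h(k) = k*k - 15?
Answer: -1/873557 ≈ -1.1447e-6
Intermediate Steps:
h(k) = -15 + k² (h(k) = k² - 15 = -15 + k²)
1/(-8045226 + h(2678)) = 1/(-8045226 + (-15 + 2678²)) = 1/(-8045226 + (-15 + 7171684)) = 1/(-8045226 + 7171669) = 1/(-873557) = -1/873557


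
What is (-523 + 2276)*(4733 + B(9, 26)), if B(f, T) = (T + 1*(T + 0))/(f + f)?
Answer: 74718119/9 ≈ 8.3020e+6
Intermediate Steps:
B(f, T) = T/f (B(f, T) = (T + 1*T)/((2*f)) = (T + T)*(1/(2*f)) = (2*T)*(1/(2*f)) = T/f)
(-523 + 2276)*(4733 + B(9, 26)) = (-523 + 2276)*(4733 + 26/9) = 1753*(4733 + 26*(⅑)) = 1753*(4733 + 26/9) = 1753*(42623/9) = 74718119/9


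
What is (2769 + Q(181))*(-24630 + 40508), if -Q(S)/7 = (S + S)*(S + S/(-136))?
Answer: -14369988351/2 ≈ -7.1850e+9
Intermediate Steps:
Q(S) = -945*S²/68 (Q(S) = -7*(S + S)*(S + S/(-136)) = -7*2*S*(S + S*(-1/136)) = -7*2*S*(S - S/136) = -7*2*S*135*S/136 = -945*S²/68)
(2769 + Q(181))*(-24630 + 40508) = (2769 - 945/68*181²)*(-24630 + 40508) = (2769 - 945/68*32761)*15878 = (2769 - 30959145/68)*15878 = -30770853/68*15878 = -14369988351/2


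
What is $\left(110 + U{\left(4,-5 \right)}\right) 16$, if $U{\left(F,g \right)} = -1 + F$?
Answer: $1808$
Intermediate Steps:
$\left(110 + U{\left(4,-5 \right)}\right) 16 = \left(110 + \left(-1 + 4\right)\right) 16 = \left(110 + 3\right) 16 = 113 \cdot 16 = 1808$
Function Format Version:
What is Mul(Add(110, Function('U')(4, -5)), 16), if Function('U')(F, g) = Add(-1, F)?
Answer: 1808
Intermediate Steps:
Mul(Add(110, Function('U')(4, -5)), 16) = Mul(Add(110, Add(-1, 4)), 16) = Mul(Add(110, 3), 16) = Mul(113, 16) = 1808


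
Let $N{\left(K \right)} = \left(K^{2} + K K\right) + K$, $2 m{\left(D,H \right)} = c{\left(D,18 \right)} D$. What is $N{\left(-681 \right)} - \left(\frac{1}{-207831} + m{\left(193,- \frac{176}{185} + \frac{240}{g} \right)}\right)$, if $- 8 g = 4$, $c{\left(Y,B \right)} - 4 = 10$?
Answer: $\frac{192345512191}{207831} \approx 9.2549 \cdot 10^{5}$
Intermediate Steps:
$c{\left(Y,B \right)} = 14$ ($c{\left(Y,B \right)} = 4 + 10 = 14$)
$g = - \frac{1}{2}$ ($g = \left(- \frac{1}{8}\right) 4 = - \frac{1}{2} \approx -0.5$)
$m{\left(D,H \right)} = 7 D$ ($m{\left(D,H \right)} = \frac{14 D}{2} = 7 D$)
$N{\left(K \right)} = K + 2 K^{2}$ ($N{\left(K \right)} = \left(K^{2} + K^{2}\right) + K = 2 K^{2} + K = K + 2 K^{2}$)
$N{\left(-681 \right)} - \left(\frac{1}{-207831} + m{\left(193,- \frac{176}{185} + \frac{240}{g} \right)}\right) = - 681 \left(1 + 2 \left(-681\right)\right) - \left(\frac{1}{-207831} + 7 \cdot 193\right) = - 681 \left(1 - 1362\right) - \left(- \frac{1}{207831} + 1351\right) = \left(-681\right) \left(-1361\right) - \frac{280779680}{207831} = 926841 - \frac{280779680}{207831} = \frac{192345512191}{207831}$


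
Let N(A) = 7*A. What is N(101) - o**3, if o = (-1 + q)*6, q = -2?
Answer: 6539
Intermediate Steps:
o = -18 (o = (-1 - 2)*6 = -3*6 = -18)
N(101) - o**3 = 7*101 - 1*(-18)**3 = 707 - 1*(-5832) = 707 + 5832 = 6539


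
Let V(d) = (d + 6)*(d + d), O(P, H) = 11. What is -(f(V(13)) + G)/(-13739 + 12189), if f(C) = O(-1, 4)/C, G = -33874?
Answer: -3346749/153140 ≈ -21.854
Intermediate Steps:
V(d) = 2*d*(6 + d) (V(d) = (6 + d)*(2*d) = 2*d*(6 + d))
f(C) = 11/C
-(f(V(13)) + G)/(-13739 + 12189) = -(11/((2*13*(6 + 13))) - 33874)/(-13739 + 12189) = -(11/((2*13*19)) - 33874)/(-1550) = -(11/494 - 33874)*(-1)/1550 = -(-16733745)*(-1)/(494*1550) = -1*3346749/153140 = -3346749/153140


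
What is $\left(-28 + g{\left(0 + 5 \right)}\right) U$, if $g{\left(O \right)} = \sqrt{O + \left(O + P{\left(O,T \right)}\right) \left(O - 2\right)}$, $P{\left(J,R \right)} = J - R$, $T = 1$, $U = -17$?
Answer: $476 - 68 \sqrt{2} \approx 379.83$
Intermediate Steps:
$g{\left(O \right)} = \sqrt{O + \left(-1 + 2 O\right) \left(-2 + O\right)}$ ($g{\left(O \right)} = \sqrt{O + \left(O + \left(O - 1\right)\right) \left(O - 2\right)} = \sqrt{O + \left(O + \left(O - 1\right)\right) \left(-2 + O\right)} = \sqrt{O + \left(O + \left(-1 + O\right)\right) \left(-2 + O\right)} = \sqrt{O + \left(-1 + 2 O\right) \left(-2 + O\right)}$)
$\left(-28 + g{\left(0 + 5 \right)}\right) U = \left(-28 + \sqrt{2 - 4 \left(0 + 5\right) + 2 \left(0 + 5\right)^{2}}\right) \left(-17\right) = \left(-28 + \sqrt{2 - 20 + 2 \cdot 5^{2}}\right) \left(-17\right) = \left(-28 + \sqrt{2 - 20 + 2 \cdot 25}\right) \left(-17\right) = \left(-28 + \sqrt{2 - 20 + 50}\right) \left(-17\right) = \left(-28 + \sqrt{32}\right) \left(-17\right) = \left(-28 + 4 \sqrt{2}\right) \left(-17\right) = 476 - 68 \sqrt{2}$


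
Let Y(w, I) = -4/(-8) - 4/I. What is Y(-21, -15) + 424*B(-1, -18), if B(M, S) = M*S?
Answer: 228983/30 ≈ 7632.8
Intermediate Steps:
Y(w, I) = 1/2 - 4/I (Y(w, I) = -4*(-1/8) - 4/I = 1/2 - 4/I)
Y(-21, -15) + 424*B(-1, -18) = (1/2)*(-8 - 15)/(-15) + 424*(-1*(-18)) = (1/2)*(-1/15)*(-23) + 424*18 = 23/30 + 7632 = 228983/30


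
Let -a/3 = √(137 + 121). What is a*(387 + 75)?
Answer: -1386*√258 ≈ -22262.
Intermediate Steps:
a = -3*√258 (a = -3*√(137 + 121) = -3*√258 ≈ -48.187)
a*(387 + 75) = (-3*√258)*(387 + 75) = -3*√258*462 = -1386*√258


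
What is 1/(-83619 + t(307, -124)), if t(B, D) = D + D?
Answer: -1/83867 ≈ -1.1924e-5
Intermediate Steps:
t(B, D) = 2*D
1/(-83619 + t(307, -124)) = 1/(-83619 + 2*(-124)) = 1/(-83619 - 248) = 1/(-83867) = -1/83867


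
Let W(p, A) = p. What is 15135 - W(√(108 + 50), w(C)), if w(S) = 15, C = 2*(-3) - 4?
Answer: 15135 - √158 ≈ 15122.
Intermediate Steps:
C = -10 (C = -6 - 4 = -10)
15135 - W(√(108 + 50), w(C)) = 15135 - √(108 + 50) = 15135 - √158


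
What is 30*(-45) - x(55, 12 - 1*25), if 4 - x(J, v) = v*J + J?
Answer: -2014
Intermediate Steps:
x(J, v) = 4 - J - J*v (x(J, v) = 4 - (v*J + J) = 4 - (J*v + J) = 4 - (J + J*v) = 4 + (-J - J*v) = 4 - J - J*v)
30*(-45) - x(55, 12 - 1*25) = 30*(-45) - (4 - 1*55 - 1*55*(12 - 1*25)) = -1350 - (4 - 55 - 1*55*(12 - 25)) = -1350 - (4 - 55 - 1*55*(-13)) = -1350 - (4 - 55 + 715) = -1350 - 1*664 = -1350 - 664 = -2014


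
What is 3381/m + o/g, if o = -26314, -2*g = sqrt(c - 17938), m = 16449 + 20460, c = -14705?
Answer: 1127/12303 - 52628*I*sqrt(403)/3627 ≈ 0.091604 - 291.29*I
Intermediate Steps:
m = 36909
g = -9*I*sqrt(403)/2 (g = -sqrt(-14705 - 17938)/2 = -9*I*sqrt(403)/2 ≈ -90.337*I)
3381/m + o/g = 3381/36909 - 26314*2*I*sqrt(403)/3627 = 3381*(1/36909) - 52628*I*sqrt(403)/3627 = 1127/12303 - 52628*I*sqrt(403)/3627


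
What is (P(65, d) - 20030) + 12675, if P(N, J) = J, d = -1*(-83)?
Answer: -7272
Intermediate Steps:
d = 83
(P(65, d) - 20030) + 12675 = (83 - 20030) + 12675 = -19947 + 12675 = -7272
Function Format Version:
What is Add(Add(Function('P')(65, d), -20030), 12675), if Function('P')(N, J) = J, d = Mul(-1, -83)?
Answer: -7272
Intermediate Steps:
d = 83
Add(Add(Function('P')(65, d), -20030), 12675) = Add(Add(83, -20030), 12675) = Add(-19947, 12675) = -7272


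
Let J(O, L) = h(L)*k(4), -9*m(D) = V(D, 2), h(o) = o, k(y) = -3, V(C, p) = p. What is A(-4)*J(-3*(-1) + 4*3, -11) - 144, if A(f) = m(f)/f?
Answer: -853/6 ≈ -142.17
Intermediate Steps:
m(D) = -2/9 (m(D) = -⅑*2 = -2/9)
J(O, L) = -3*L (J(O, L) = L*(-3) = -3*L)
A(f) = -2/(9*f)
A(-4)*J(-3*(-1) + 4*3, -11) - 144 = (-2/9/(-4))*(-3*(-11)) - 144 = -2/9*(-¼)*33 - 144 = (1/18)*33 - 144 = 11/6 - 144 = -853/6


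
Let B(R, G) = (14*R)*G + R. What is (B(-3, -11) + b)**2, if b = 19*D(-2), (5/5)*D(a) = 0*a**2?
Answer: 210681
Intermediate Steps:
D(a) = 0 (D(a) = 0*a**2 = 0)
B(R, G) = R + 14*G*R (B(R, G) = 14*G*R + R = R + 14*G*R)
b = 0 (b = 19*0 = 0)
(B(-3, -11) + b)**2 = (-3*(1 + 14*(-11)) + 0)**2 = (-3*(1 - 154) + 0)**2 = (-3*(-153) + 0)**2 = (459 + 0)**2 = 459**2 = 210681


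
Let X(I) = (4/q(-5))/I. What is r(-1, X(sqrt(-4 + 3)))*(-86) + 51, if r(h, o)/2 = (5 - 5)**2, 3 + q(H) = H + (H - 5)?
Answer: 51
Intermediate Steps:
q(H) = -8 + 2*H (q(H) = -3 + (H + (H - 5)) = -3 + (H + (-5 + H)) = -3 + (-5 + 2*H) = -8 + 2*H)
X(I) = -2/(9*I) (X(I) = (4/(-8 + 2*(-5)))/I = (4/(-8 - 10))/I = (4/(-18))/I = (4*(-1/18))/I = -2/(9*I))
r(h, o) = 0 (r(h, o) = 2*(5 - 5)**2 = 2*0**2 = 2*0 = 0)
r(-1, X(sqrt(-4 + 3)))*(-86) + 51 = 0*(-86) + 51 = 0 + 51 = 51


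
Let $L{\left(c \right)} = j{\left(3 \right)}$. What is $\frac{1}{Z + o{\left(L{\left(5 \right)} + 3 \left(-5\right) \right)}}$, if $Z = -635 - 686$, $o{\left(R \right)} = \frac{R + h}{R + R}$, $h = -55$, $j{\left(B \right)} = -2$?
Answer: $- \frac{17}{22421} \approx -0.00075822$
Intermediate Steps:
$L{\left(c \right)} = -2$
$o{\left(R \right)} = \frac{-55 + R}{2 R}$ ($o{\left(R \right)} = \frac{R - 55}{R + R} = \frac{-55 + R}{2 R}$)
$Z = -1321$ ($Z = -635 - 686 = -1321$)
$\frac{1}{Z + o{\left(L{\left(5 \right)} + 3 \left(-5\right) \right)}} = \frac{1}{-1321 + \frac{-55 + \left(-2 + 3 \left(-5\right)\right)}{2 \left(-2 + 3 \left(-5\right)\right)}} = \frac{1}{-1321 + \frac{-55 - 17}{2 \left(-2 - 15\right)}} = \frac{1}{-1321 + \frac{-55 - 17}{2 \left(-17\right)}} = \frac{1}{-1321 + \frac{1}{2} \left(- \frac{1}{17}\right) \left(-72\right)} = \frac{1}{-1321 + \frac{36}{17}} = \frac{1}{- \frac{22421}{17}} = - \frac{17}{22421}$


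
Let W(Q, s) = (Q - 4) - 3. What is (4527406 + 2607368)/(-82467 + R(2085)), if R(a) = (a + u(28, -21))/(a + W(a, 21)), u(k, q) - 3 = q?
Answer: -4950344027/57218009 ≈ -86.517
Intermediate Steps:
u(k, q) = 3 + q
W(Q, s) = -7 + Q (W(Q, s) = (-4 + Q) - 3 = -7 + Q)
R(a) = (-18 + a)/(-7 + 2*a) (R(a) = (a + (3 - 21))/(a + (-7 + a)) = (a - 18)/(-7 + 2*a) = (-18 + a)/(-7 + 2*a))
(4527406 + 2607368)/(-82467 + R(2085)) = (4527406 + 2607368)/(-82467 + (-18 + 2085)/(-7 + 2*2085)) = 7134774/(-82467 + 2067/(-7 + 4170)) = 7134774/(-82467 + 2067/4163) = 7134774/(-343308054/4163) = 7134774*(-4163/343308054) = -4950344027/57218009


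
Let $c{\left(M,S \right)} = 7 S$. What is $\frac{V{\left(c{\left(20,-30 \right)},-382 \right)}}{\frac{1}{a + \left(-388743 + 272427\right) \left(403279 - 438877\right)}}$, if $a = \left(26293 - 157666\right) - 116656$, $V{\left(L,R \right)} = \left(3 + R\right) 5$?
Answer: $-7845999139405$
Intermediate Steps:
$V{\left(L,R \right)} = 15 + 5 R$
$a = -248029$ ($a = -131373 - 116656 = -248029$)
$\frac{V{\left(c{\left(20,-30 \right)},-382 \right)}}{\frac{1}{a + \left(-388743 + 272427\right) \left(403279 - 438877\right)}} = \frac{15 + 5 \left(-382\right)}{\frac{1}{-248029 + \left(-388743 + 272427\right) \left(403279 - 438877\right)}} = \frac{15 - 1910}{\frac{1}{-248029 - -4140616968}} = - \frac{1895}{\frac{1}{-248029 + 4140616968}} = - \frac{1895}{\frac{1}{4140368939}} = - 1895 \frac{1}{\frac{1}{4140368939}} = \left(-1895\right) 4140368939 = -7845999139405$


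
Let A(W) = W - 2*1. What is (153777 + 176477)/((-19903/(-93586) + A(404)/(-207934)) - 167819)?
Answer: -3213323751798148/1632852596896763 ≈ -1.9679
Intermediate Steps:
A(W) = -2 + W (A(W) = W - 2 = -2 + W)
(153777 + 176477)/((-19903/(-93586) + A(404)/(-207934)) - 167819) = (153777 + 176477)/((-19903/(-93586) + (-2 + 404)/(-207934)) - 167819) = 330254/((-19903*(-1/93586) + 402*(-1/207934)) - 167819) = 330254/((19903/93586 - 201/103967) - 167819) = 330254/(2050444415/9729855662 - 167819) = 330254/(-1632852596896763/9729855662) = 330254*(-9729855662/1632852596896763) = -3213323751798148/1632852596896763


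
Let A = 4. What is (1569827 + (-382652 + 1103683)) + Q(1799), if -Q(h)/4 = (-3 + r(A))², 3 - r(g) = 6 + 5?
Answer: 2290374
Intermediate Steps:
r(g) = -8 (r(g) = 3 - (6 + 5) = 3 - 1*11 = 3 - 11 = -8)
Q(h) = -484 (Q(h) = -4*(-3 - 8)² = -4*(-11)² = -4*121 = -484)
(1569827 + (-382652 + 1103683)) + Q(1799) = (1569827 + (-382652 + 1103683)) - 484 = (1569827 + 721031) - 484 = 2290858 - 484 = 2290374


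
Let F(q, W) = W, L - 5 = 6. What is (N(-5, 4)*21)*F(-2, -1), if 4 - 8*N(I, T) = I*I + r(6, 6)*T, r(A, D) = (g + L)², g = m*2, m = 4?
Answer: 30765/8 ≈ 3845.6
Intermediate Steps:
L = 11 (L = 5 + 6 = 11)
g = 8 (g = 4*2 = 8)
r(A, D) = 361 (r(A, D) = (8 + 11)² = 19² = 361)
N(I, T) = ½ - 361*T/8 - I²/8 (N(I, T) = ½ - (I*I + 361*T)/8 = ½ - (I² + 361*T)/8 = ½ + (-361*T/8 - I²/8) = ½ - 361*T/8 - I²/8)
(N(-5, 4)*21)*F(-2, -1) = ((½ - 361/8*4 - ⅛*(-5)²)*21)*(-1) = ((½ - 361/2 - ⅛*25)*21)*(-1) = ((½ - 361/2 - 25/8)*21)*(-1) = -1465/8*21*(-1) = -30765/8*(-1) = 30765/8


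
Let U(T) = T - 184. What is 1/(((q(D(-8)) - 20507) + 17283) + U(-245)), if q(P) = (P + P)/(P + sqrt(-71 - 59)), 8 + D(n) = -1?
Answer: -770621/2814487051 - 18*I*sqrt(130)/2814487051 ≈ -0.00027381 - 7.292e-8*I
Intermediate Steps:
D(n) = -9 (D(n) = -8 - 1 = -9)
q(P) = 2*P/(P + I*sqrt(130)) (q(P) = (2*P)/(P + sqrt(-130)) = (2*P)/(P + I*sqrt(130)) = 2*P/(P + I*sqrt(130)))
U(T) = -184 + T
1/(((q(D(-8)) - 20507) + 17283) + U(-245)) = 1/(((2*(-9)/(-9 + I*sqrt(130)) - 20507) + 17283) + (-184 - 245)) = 1/(((-18/(-9 + I*sqrt(130)) - 20507) + 17283) - 429) = 1/(((-20507 - 18/(-9 + I*sqrt(130))) + 17283) - 429) = 1/((-3224 - 18/(-9 + I*sqrt(130))) - 429) = 1/(-3653 - 18/(-9 + I*sqrt(130)))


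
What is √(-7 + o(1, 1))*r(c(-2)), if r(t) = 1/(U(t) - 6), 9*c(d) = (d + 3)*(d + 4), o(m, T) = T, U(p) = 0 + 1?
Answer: -I*√6/5 ≈ -0.4899*I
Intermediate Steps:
U(p) = 1
c(d) = (3 + d)*(4 + d)/9 (c(d) = ((d + 3)*(d + 4))/9 = ((3 + d)*(4 + d))/9 = (3 + d)*(4 + d)/9)
r(t) = -⅕ (r(t) = 1/(1 - 6) = 1/(-5) = -⅕)
√(-7 + o(1, 1))*r(c(-2)) = √(-7 + 1)*(-⅕) = √(-6)*(-⅕) = (I*√6)*(-⅕) = -I*√6/5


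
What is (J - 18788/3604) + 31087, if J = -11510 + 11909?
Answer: 28364189/901 ≈ 31481.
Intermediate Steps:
J = 399
(J - 18788/3604) + 31087 = (399 - 18788/3604) + 31087 = (399 - 1*4697/901) + 31087 = (399 - 4697/901) + 31087 = 354802/901 + 31087 = 28364189/901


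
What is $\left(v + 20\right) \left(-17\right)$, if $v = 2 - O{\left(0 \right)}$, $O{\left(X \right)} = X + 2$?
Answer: $-340$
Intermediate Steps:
$O{\left(X \right)} = 2 + X$
$v = 0$ ($v = 2 - \left(2 + 0\right) = 2 - 2 = 0$)
$\left(v + 20\right) \left(-17\right) = \left(0 + 20\right) \left(-17\right) = 20 \left(-17\right) = -340$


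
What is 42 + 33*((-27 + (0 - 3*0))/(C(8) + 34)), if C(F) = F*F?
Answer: 3225/98 ≈ 32.908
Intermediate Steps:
C(F) = F²
42 + 33*((-27 + (0 - 3*0))/(C(8) + 34)) = 42 + 33*((-27 + (0 - 3*0))/(8² + 34)) = 42 + 33*((-27 + (0 + 0))/(64 + 34)) = 42 + 33*((-27 + 0)/98) = 42 + 33*(-27*1/98) = 42 + 33*(-27/98) = 42 - 891/98 = 3225/98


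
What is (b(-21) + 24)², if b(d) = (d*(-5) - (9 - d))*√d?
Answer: -117549 + 3600*I*√21 ≈ -1.1755e+5 + 16497.0*I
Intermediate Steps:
b(d) = √d*(-9 - 4*d) (b(d) = (-5*d + (-9 + d))*√d = (-9 - 4*d)*√d = √d*(-9 - 4*d))
(b(-21) + 24)² = (√(-21)*(-9 - 4*(-21)) + 24)² = ((I*√21)*(-9 + 84) + 24)² = ((I*√21)*75 + 24)² = (75*I*√21 + 24)² = (24 + 75*I*√21)²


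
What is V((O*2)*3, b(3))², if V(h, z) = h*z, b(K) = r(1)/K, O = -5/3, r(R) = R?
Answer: 100/9 ≈ 11.111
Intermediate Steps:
O = -5/3 (O = (⅓)*(-5) = -5/3 ≈ -1.6667)
b(K) = 1/K
V((O*2)*3, b(3))² = ((-5/3*2*3)/3)² = (-10/3*3*(⅓))² = (-10*⅓)² = (-10/3)² = 100/9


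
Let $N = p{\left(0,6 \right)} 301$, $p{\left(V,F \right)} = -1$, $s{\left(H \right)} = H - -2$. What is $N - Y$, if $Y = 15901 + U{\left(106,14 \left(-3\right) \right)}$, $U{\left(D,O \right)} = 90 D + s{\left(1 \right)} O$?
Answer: $-25616$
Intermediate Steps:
$s{\left(H \right)} = 2 + H$ ($s{\left(H \right)} = H + 2 = 2 + H$)
$U{\left(D,O \right)} = 3 O + 90 D$ ($U{\left(D,O \right)} = 90 D + \left(2 + 1\right) O = 90 D + 3 O = 3 O + 90 D$)
$Y = 25315$ ($Y = 15901 + \left(3 \cdot 14 \left(-3\right) + 90 \cdot 106\right) = 15901 + \left(3 \left(-42\right) + 9540\right) = 15901 + \left(-126 + 9540\right) = 15901 + 9414 = 25315$)
$N = -301$ ($N = \left(-1\right) 301 = -301$)
$N - Y = -301 - 25315 = -25616$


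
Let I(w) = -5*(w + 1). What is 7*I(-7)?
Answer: 210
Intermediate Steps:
I(w) = -5 - 5*w (I(w) = -5*(1 + w) = -5 - 5*w)
7*I(-7) = 7*(-5 - 5*(-7)) = 7*(-5 + 35) = 7*30 = 210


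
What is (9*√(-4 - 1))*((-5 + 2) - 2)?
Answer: -45*I*√5 ≈ -100.62*I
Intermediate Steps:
(9*√(-4 - 1))*((-5 + 2) - 2) = (9*√(-5))*(-3 - 2) = (9*(I*√5))*(-5) = (9*I*√5)*(-5) = -45*I*√5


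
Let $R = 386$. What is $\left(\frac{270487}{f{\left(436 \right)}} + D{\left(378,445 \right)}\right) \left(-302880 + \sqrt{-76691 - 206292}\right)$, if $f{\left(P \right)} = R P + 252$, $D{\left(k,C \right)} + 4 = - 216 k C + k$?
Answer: $\frac{463698062372840520}{42137} - \frac{6123851853841 i \sqrt{282983}}{168548} \approx 1.1005 \cdot 10^{13} - 1.9328 \cdot 10^{10} i$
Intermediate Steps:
$D{\left(k,C \right)} = -4 + k - 216 C k$ ($D{\left(k,C \right)} = -4 + \left(- 216 k C + k\right) = -4 - \left(- k + 216 C k\right) = -4 + k - 216 C k$)
$f{\left(P \right)} = 252 + 386 P$ ($f{\left(P \right)} = 386 P + 252 = 252 + 386 P$)
$\left(\frac{270487}{f{\left(436 \right)}} + D{\left(378,445 \right)}\right) \left(-302880 + \sqrt{-76691 - 206292}\right) = \left(\frac{270487}{252 + 386 \cdot 436} - \left(-374 + 36333360\right)\right) \left(-302880 + \sqrt{-76691 - 206292}\right) = \left(\frac{270487}{252 + 168296} - 36332986\right) \left(-302880 + \sqrt{-282983}\right) = \left(\frac{270487}{168548} - 36332986\right) \left(-302880 + i \sqrt{282983}\right) = - \frac{6123851853841 \left(-302880 + i \sqrt{282983}\right)}{168548} = \frac{463698062372840520}{42137} - \frac{6123851853841 i \sqrt{282983}}{168548}$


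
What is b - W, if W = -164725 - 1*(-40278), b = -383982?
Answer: -259535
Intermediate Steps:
W = -124447 (W = -164725 + 40278 = -124447)
b - W = -383982 - 1*(-124447) = -383982 + 124447 = -259535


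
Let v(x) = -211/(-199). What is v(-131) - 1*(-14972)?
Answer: 2979639/199 ≈ 14973.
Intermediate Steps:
v(x) = 211/199 (v(x) = -211*(-1/199) = 211/199)
v(-131) - 1*(-14972) = 211/199 - 1*(-14972) = 211/199 + 14972 = 2979639/199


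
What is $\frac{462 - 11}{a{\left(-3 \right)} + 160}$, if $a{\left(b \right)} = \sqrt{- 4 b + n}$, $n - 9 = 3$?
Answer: $\frac{9020}{3197} - \frac{451 \sqrt{6}}{12788} \approx 2.735$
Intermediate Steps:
$n = 12$ ($n = 9 + 3 = 12$)
$a{\left(b \right)} = \sqrt{12 - 4 b}$ ($a{\left(b \right)} = \sqrt{- 4 b + 12} = \sqrt{12 - 4 b}$)
$\frac{462 - 11}{a{\left(-3 \right)} + 160} = \frac{462 - 11}{2 \sqrt{3 - -3} + 160} = \frac{451}{2 \sqrt{3 + 3} + 160} = \frac{451}{2 \sqrt{6} + 160} = \frac{451}{160 + 2 \sqrt{6}}$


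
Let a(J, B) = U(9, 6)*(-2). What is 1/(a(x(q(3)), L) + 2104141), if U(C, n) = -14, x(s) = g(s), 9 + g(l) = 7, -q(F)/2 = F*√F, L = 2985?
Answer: 1/2104169 ≈ 4.7525e-7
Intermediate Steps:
q(F) = -2*F^(3/2) (q(F) = -2*F*√F = -2*F^(3/2))
g(l) = -2 (g(l) = -9 + 7 = -2)
x(s) = -2
a(J, B) = 28 (a(J, B) = -14*(-2) = 28)
1/(a(x(q(3)), L) + 2104141) = 1/(28 + 2104141) = 1/2104169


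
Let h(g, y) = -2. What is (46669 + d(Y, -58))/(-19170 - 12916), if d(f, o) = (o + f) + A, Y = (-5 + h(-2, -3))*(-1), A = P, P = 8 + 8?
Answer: -23317/16043 ≈ -1.4534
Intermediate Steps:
P = 16
A = 16
Y = 7 (Y = (-5 - 2)*(-1) = -7*(-1) = 7)
d(f, o) = 16 + f + o (d(f, o) = (o + f) + 16 = (f + o) + 16 = 16 + f + o)
(46669 + d(Y, -58))/(-19170 - 12916) = (46669 + (16 + 7 - 58))/(-19170 - 12916) = (46669 - 35)/(-32086) = 46634*(-1/32086) = -23317/16043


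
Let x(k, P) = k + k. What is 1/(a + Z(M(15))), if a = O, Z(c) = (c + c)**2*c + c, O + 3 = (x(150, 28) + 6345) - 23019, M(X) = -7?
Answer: -1/17756 ≈ -5.6319e-5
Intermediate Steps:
x(k, P) = 2*k
O = -16377 (O = -3 + ((2*150 + 6345) - 23019) = -3 + ((300 + 6345) - 23019) = -3 + (6645 - 23019) = -3 - 16374 = -16377)
Z(c) = c + 4*c**3 (Z(c) = (2*c)**2*c + c = (4*c**2)*c + c = 4*c**3 + c = c + 4*c**3)
a = -16377
1/(a + Z(M(15))) = 1/(-16377 + (-7 + 4*(-7)**3)) = 1/(-16377 + (-7 + 4*(-343))) = 1/(-16377 + (-7 - 1372)) = 1/(-16377 - 1379) = 1/(-17756) = -1/17756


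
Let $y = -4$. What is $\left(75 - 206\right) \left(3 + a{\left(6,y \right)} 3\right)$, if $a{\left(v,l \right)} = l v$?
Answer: $9039$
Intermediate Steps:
$\left(75 - 206\right) \left(3 + a{\left(6,y \right)} 3\right) = \left(75 - 206\right) \left(3 + \left(-4\right) 6 \cdot 3\right) = - 131 \left(3 - 72\right) = \left(-131\right) \left(-69\right) = 9039$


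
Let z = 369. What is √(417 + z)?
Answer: √786 ≈ 28.036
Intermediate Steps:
√(417 + z) = √(417 + 369) = √786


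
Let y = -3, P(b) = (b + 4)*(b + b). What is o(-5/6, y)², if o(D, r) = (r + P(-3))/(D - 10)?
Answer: 2916/4225 ≈ 0.69018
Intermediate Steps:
P(b) = 2*b*(4 + b) (P(b) = (4 + b)*(2*b) = 2*b*(4 + b))
o(D, r) = (-6 + r)/(-10 + D) (o(D, r) = (r + 2*(-3)*(4 - 3))/(D - 10) = (r + 2*(-3)*1)/(-10 + D) = (r - 6)/(-10 + D) = (-6 + r)/(-10 + D))
o(-5/6, y)² = ((-6 - 3)/(-10 - 5/6))² = (-9/(-10 - 5*⅙))² = (-9/(-10 - ⅚))² = (-9/(-65/6))² = (-6/65*(-9))² = (54/65)² = 2916/4225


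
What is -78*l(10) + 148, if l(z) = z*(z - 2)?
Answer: -6092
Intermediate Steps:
l(z) = z*(-2 + z)
-78*l(10) + 148 = -780*(-2 + 10) + 148 = -780*8 + 148 = -78*80 + 148 = -6240 + 148 = -6092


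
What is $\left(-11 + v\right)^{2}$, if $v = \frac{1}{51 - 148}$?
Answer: $\frac{1140624}{9409} \approx 121.23$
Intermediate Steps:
$v = - \frac{1}{97}$ ($v = \frac{1}{-97} = - \frac{1}{97} \approx -0.010309$)
$\left(-11 + v\right)^{2} = \left(-11 - \frac{1}{97}\right)^{2} = \left(- \frac{1068}{97}\right)^{2} = \frac{1140624}{9409}$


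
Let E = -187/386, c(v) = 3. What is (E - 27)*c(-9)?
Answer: -31827/386 ≈ -82.453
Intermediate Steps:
E = -187/386 (E = -187*1/386 = -187/386 ≈ -0.48446)
(E - 27)*c(-9) = (-187/386 - 27)*3 = -10609/386*3 = -31827/386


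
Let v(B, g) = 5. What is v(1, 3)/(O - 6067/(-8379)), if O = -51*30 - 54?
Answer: -41895/13266269 ≈ -0.0031580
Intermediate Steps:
O = -1584 (O = -1530 - 54 = -1584)
v(1, 3)/(O - 6067/(-8379)) = 5/(-1584 - 6067/(-8379)) = 5/(-1584 - 6067*(-1/8379)) = 5/(-1584 + 6067/8379) = 5/(-13266269/8379) = -8379/13266269*5 = -41895/13266269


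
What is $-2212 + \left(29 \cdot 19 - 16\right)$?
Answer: $-1677$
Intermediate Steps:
$-2212 + \left(29 \cdot 19 - 16\right) = -2212 + \left(551 - 16\right) = -2212 + 535 = -1677$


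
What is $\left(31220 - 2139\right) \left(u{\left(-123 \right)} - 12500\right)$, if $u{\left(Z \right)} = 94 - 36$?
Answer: $-361825802$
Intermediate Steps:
$u{\left(Z \right)} = 58$
$\left(31220 - 2139\right) \left(u{\left(-123 \right)} - 12500\right) = \left(31220 - 2139\right) \left(58 - 12500\right) = 29081 \left(-12442\right) = -361825802$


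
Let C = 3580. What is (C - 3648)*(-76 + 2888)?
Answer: -191216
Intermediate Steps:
(C - 3648)*(-76 + 2888) = (3580 - 3648)*(-76 + 2888) = -68*2812 = -191216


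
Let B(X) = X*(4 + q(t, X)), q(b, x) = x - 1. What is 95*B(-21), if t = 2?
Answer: 35910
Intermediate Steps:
q(b, x) = -1 + x
B(X) = X*(3 + X) (B(X) = X*(4 + (-1 + X)) = X*(3 + X))
95*B(-21) = 95*(-21*(3 - 21)) = 95*(-21*(-18)) = 95*378 = 35910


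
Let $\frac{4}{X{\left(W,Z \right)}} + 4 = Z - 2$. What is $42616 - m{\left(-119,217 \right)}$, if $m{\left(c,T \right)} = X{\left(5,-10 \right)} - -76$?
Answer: $\frac{170161}{4} \approx 42540.0$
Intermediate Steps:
$X{\left(W,Z \right)} = \frac{4}{-6 + Z}$ ($X{\left(W,Z \right)} = \frac{4}{-4 + \left(Z - 2\right)} = \frac{4}{-4 + \left(-2 + Z\right)} = \frac{4}{-6 + Z}$)
$m{\left(c,T \right)} = \frac{303}{4}$ ($m{\left(c,T \right)} = \frac{4}{-6 - 10} - -76 = \frac{4}{-16} + 76 = 4 \left(- \frac{1}{16}\right) + 76 = - \frac{1}{4} + 76 = \frac{303}{4}$)
$42616 - m{\left(-119,217 \right)} = 42616 - \frac{303}{4} = \frac{170161}{4}$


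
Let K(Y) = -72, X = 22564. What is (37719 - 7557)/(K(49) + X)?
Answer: 15081/11246 ≈ 1.3410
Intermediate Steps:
(37719 - 7557)/(K(49) + X) = (37719 - 7557)/(-72 + 22564) = 30162/22492 = 30162*(1/22492) = 15081/11246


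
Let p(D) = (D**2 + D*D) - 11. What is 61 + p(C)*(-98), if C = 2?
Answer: 355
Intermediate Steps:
p(D) = -11 + 2*D**2 (p(D) = (D**2 + D**2) - 11 = 2*D**2 - 11 = -11 + 2*D**2)
61 + p(C)*(-98) = 61 + (-11 + 2*2**2)*(-98) = 61 + (-11 + 2*4)*(-98) = 61 + (-11 + 8)*(-98) = 61 - 3*(-98) = 61 + 294 = 355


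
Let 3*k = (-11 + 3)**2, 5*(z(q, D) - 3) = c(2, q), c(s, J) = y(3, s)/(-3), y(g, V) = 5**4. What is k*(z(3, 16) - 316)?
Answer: -68096/9 ≈ -7566.2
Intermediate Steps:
y(g, V) = 625
c(s, J) = -625/3 (c(s, J) = 625/(-3) = 625*(-1/3) = -625/3)
z(q, D) = -116/3 (z(q, D) = 3 + (1/5)*(-625/3) = 3 - 125/3 = -116/3)
k = 64/3 (k = (-11 + 3)**2/3 = (1/3)*(-8)**2 = (1/3)*64 = 64/3 ≈ 21.333)
k*(z(3, 16) - 316) = 64*(-116/3 - 316)/3 = (64/3)*(-1064/3) = -68096/9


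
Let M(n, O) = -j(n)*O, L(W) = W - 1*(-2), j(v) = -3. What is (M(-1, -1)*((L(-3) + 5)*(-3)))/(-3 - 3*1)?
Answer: -6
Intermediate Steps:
L(W) = 2 + W (L(W) = W + 2 = 2 + W)
M(n, O) = 3*O (M(n, O) = -(-3)*O = 3*O)
(M(-1, -1)*((L(-3) + 5)*(-3)))/(-3 - 3*1) = ((3*(-1))*(((2 - 3) + 5)*(-3)))/(-3 - 3*1) = (-3*(-1 + 5)*(-3))/(-3 - 3) = -12*(-3)/(-6) = -3*(-12)*(-1/6) = 36*(-1/6) = -6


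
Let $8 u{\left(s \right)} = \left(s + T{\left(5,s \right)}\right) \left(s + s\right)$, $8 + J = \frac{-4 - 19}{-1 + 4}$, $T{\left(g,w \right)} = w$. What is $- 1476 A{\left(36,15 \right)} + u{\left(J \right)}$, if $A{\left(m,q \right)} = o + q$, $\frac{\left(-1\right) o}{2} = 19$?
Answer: $\frac{613273}{18} \approx 34071.0$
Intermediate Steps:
$o = -38$ ($o = \left(-2\right) 19 = -38$)
$A{\left(m,q \right)} = -38 + q$
$J = - \frac{47}{3}$ ($J = -8 + \frac{-4 - 19}{-1 + 4} = -8 - \frac{23}{3} = - \frac{47}{3} \approx -15.667$)
$u{\left(s \right)} = \frac{s^{2}}{2}$ ($u{\left(s \right)} = \frac{\left(s + s\right) \left(s + s\right)}{8} = \frac{2 s 2 s}{8} = \frac{4 s^{2}}{8} = \frac{s^{2}}{2}$)
$- 1476 A{\left(36,15 \right)} + u{\left(J \right)} = - 1476 \left(-38 + 15\right) + \frac{\left(- \frac{47}{3}\right)^{2}}{2} = \left(-1476\right) \left(-23\right) + \frac{1}{2} \cdot \frac{2209}{9} = 33948 + \frac{2209}{18} = \frac{613273}{18}$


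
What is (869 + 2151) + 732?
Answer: 3752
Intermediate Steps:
(869 + 2151) + 732 = 3020 + 732 = 3752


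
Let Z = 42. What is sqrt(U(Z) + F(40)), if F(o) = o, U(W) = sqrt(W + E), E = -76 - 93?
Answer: sqrt(40 + I*sqrt(127)) ≈ 6.3858 + 0.88238*I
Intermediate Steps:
E = -169
U(W) = sqrt(-169 + W) (U(W) = sqrt(W - 169) = sqrt(-169 + W))
sqrt(U(Z) + F(40)) = sqrt(sqrt(-169 + 42) + 40) = sqrt(sqrt(-127) + 40) = sqrt(I*sqrt(127) + 40) = sqrt(40 + I*sqrt(127))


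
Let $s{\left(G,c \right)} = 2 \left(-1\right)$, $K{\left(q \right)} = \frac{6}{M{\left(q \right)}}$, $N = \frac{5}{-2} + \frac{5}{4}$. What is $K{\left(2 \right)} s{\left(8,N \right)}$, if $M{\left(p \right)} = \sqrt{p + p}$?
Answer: $-6$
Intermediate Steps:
$N = - \frac{5}{4}$ ($N = 5 \left(- \frac{1}{2}\right) + 5 \cdot \frac{1}{4} = - \frac{5}{2} + \frac{5}{4} = - \frac{5}{4} \approx -1.25$)
$M{\left(p \right)} = \sqrt{2} \sqrt{p}$ ($M{\left(p \right)} = \sqrt{2 p} = \sqrt{2} \sqrt{p}$)
$K{\left(q \right)} = \frac{3 \sqrt{2}}{\sqrt{q}}$ ($K{\left(q \right)} = \frac{6}{\sqrt{2} \sqrt{q}} = 6 \frac{\sqrt{2}}{2 \sqrt{q}} = \frac{3 \sqrt{2}}{\sqrt{q}}$)
$s{\left(G,c \right)} = -2$
$K{\left(2 \right)} s{\left(8,N \right)} = \frac{3 \sqrt{2}}{\sqrt{2}} \left(-2\right) = 3 \sqrt{2} \frac{\sqrt{2}}{2} \left(-2\right) = 3 \left(-2\right) = -6$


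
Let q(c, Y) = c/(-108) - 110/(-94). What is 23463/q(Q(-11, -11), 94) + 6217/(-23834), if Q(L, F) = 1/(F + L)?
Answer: 62448083951665/3115747318 ≈ 20043.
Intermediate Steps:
q(c, Y) = 55/47 - c/108 (q(c, Y) = c*(-1/108) - 110*(-1/94) = -c/108 + 55/47 = 55/47 - c/108)
23463/q(Q(-11, -11), 94) + 6217/(-23834) = 23463/(55/47 - 1/(108*(-11 - 11))) + 6217/(-23834) = 23463/(55/47 - 1/108/(-22)) + 6217*(-1/23834) = 23463/(55/47 - 1/108*(-1/22)) - 6217/23834 = 23463/(55/47 + 1/2376) - 6217/23834 = 23463/(130727/111672) - 6217/23834 = 23463*(111672/130727) - 6217/23834 = 2620160136/130727 - 6217/23834 = 62448083951665/3115747318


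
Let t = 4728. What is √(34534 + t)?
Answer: √39262 ≈ 198.15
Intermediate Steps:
√(34534 + t) = √(34534 + 4728) = √39262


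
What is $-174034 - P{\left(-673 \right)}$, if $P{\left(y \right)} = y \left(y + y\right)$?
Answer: $-1079892$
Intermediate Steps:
$P{\left(y \right)} = 2 y^{2}$ ($P{\left(y \right)} = y 2 y = 2 y^{2}$)
$-174034 - P{\left(-673 \right)} = -174034 - 2 \left(-673\right)^{2} = -174034 - 2 \cdot 452929 = -174034 - 905858 = -1079892$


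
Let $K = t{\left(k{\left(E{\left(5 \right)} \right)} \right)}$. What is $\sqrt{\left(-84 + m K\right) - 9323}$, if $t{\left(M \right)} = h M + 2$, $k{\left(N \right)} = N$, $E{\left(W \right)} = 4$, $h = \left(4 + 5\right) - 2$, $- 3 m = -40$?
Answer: $i \sqrt{9007} \approx 94.905 i$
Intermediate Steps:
$m = \frac{40}{3}$ ($m = \left(- \frac{1}{3}\right) \left(-40\right) = \frac{40}{3} \approx 13.333$)
$h = 7$ ($h = 9 - 2 = 7$)
$t{\left(M \right)} = 2 + 7 M$ ($t{\left(M \right)} = 7 M + 2 = 2 + 7 M$)
$K = 30$ ($K = 2 + 7 \cdot 4 = 2 + 28 = 30$)
$\sqrt{\left(-84 + m K\right) - 9323} = \sqrt{\left(-84 + \frac{40}{3} \cdot 30\right) - 9323} = \sqrt{\left(-84 + 400\right) - 9323} = \sqrt{316 - 9323} = \sqrt{-9007} = i \sqrt{9007}$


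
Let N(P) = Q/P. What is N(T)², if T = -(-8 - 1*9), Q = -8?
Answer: 64/289 ≈ 0.22145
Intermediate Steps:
T = 17 (T = -(-8 - 9) = -1*(-17) = 17)
N(P) = -8/P
N(T)² = (-8/17)² = 64/289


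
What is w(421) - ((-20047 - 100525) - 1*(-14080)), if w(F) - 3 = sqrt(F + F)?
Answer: 106495 + sqrt(842) ≈ 1.0652e+5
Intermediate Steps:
w(F) = 3 + sqrt(2)*sqrt(F) (w(F) = 3 + sqrt(F + F) = 3 + sqrt(2*F) = 3 + sqrt(2)*sqrt(F))
w(421) - ((-20047 - 100525) - 1*(-14080)) = (3 + sqrt(2)*sqrt(421)) - ((-20047 - 100525) - 1*(-14080)) = (3 + sqrt(842)) - (-120572 + 14080) = (3 + sqrt(842)) - 1*(-106492) = (3 + sqrt(842)) + 106492 = 106495 + sqrt(842)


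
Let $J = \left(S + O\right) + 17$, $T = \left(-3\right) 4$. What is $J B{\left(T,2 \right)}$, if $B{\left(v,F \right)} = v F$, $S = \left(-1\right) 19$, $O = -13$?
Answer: $360$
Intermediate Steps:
$S = -19$
$T = -12$
$J = -15$ ($J = \left(-19 - 13\right) + 17 = -32 + 17 = -15$)
$B{\left(v,F \right)} = F v$
$J B{\left(T,2 \right)} = - 15 \cdot 2 \left(-12\right) = \left(-15\right) \left(-24\right) = 360$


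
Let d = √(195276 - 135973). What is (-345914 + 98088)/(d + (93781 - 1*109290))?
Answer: 1921766717/120234889 + 123913*√59303/120234889 ≈ 16.234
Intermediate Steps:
d = √59303 ≈ 243.52
(-345914 + 98088)/(d + (93781 - 1*109290)) = (-345914 + 98088)/(√59303 + (93781 - 1*109290)) = -247826/(√59303 + (93781 - 109290)) = -247826/(√59303 - 15509) = -247826/(-15509 + √59303)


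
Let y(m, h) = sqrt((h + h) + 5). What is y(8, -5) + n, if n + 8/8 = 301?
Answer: 300 + I*sqrt(5) ≈ 300.0 + 2.2361*I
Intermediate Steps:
y(m, h) = sqrt(5 + 2*h) (y(m, h) = sqrt(2*h + 5) = sqrt(5 + 2*h))
n = 300 (n = -1 + 301 = 300)
y(8, -5) + n = sqrt(5 + 2*(-5)) + 300 = sqrt(5 - 10) + 300 = sqrt(-5) + 300 = I*sqrt(5) + 300 = 300 + I*sqrt(5)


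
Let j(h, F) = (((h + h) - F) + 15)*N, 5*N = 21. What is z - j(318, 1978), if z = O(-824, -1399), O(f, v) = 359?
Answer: 29662/5 ≈ 5932.4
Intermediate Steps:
N = 21/5 (N = (⅕)*21 = 21/5 ≈ 4.2000)
j(h, F) = 63 - 21*F/5 + 42*h/5 (j(h, F) = (((h + h) - F) + 15)*(21/5) = ((2*h - F) + 15)*(21/5) = ((-F + 2*h) + 15)*(21/5) = (15 - F + 2*h)*(21/5) = 63 - 21*F/5 + 42*h/5)
z = 359
z - j(318, 1978) = 359 - (63 - 21/5*1978 + (42/5)*318) = 359 - (63 - 41538/5 + 13356/5) = 359 - 1*(-27867/5) = 359 + 27867/5 = 29662/5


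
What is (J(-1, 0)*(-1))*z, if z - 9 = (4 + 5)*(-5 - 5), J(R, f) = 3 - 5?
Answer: -162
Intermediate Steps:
J(R, f) = -2
z = -81 (z = 9 + (4 + 5)*(-5 - 5) = 9 + 9*(-10) = 9 - 90 = -81)
(J(-1, 0)*(-1))*z = -2*(-1)*(-81) = 2*(-81) = -162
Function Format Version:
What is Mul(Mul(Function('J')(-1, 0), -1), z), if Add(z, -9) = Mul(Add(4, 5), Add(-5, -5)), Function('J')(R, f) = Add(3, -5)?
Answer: -162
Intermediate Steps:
Function('J')(R, f) = -2
z = -81 (z = Add(9, Mul(Add(4, 5), Add(-5, -5))) = Add(9, Mul(9, -10)) = Add(9, -90) = -81)
Mul(Mul(Function('J')(-1, 0), -1), z) = Mul(Mul(-2, -1), -81) = Mul(2, -81) = -162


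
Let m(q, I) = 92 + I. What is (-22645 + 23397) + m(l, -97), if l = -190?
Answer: 747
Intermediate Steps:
(-22645 + 23397) + m(l, -97) = (-22645 + 23397) + (92 - 97) = 752 - 5 = 747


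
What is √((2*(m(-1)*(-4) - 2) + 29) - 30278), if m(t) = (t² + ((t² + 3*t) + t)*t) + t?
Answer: I*√30277 ≈ 174.0*I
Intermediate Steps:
m(t) = t + t² + t*(t² + 4*t) (m(t) = (t² + (t² + 4*t)*t) + t = (t² + t*(t² + 4*t)) + t = t + t² + t*(t² + 4*t))
√((2*(m(-1)*(-4) - 2) + 29) - 30278) = √((2*(-(1 + (-1)² + 5*(-1))*(-4) - 2) + 29) - 30278) = √((2*(-(1 + 1 - 5)*(-4) - 2) + 29) - 30278) = √((2*(-1*(-3)*(-4) - 2) + 29) - 30278) = √((2*(3*(-4) - 2) + 29) - 30278) = √((2*(-12 - 2) + 29) - 30278) = √((2*(-14) + 29) - 30278) = √((-28 + 29) - 30278) = √(1 - 30278) = √(-30277) = I*√30277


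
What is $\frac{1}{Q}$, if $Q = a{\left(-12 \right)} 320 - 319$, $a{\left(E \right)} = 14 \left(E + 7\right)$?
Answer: $- \frac{1}{22719} \approx -4.4016 \cdot 10^{-5}$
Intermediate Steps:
$a{\left(E \right)} = 98 + 14 E$ ($a{\left(E \right)} = 14 \left(7 + E\right) = 98 + 14 E$)
$Q = -22719$ ($Q = \left(98 + 14 \left(-12\right)\right) 320 - 319 = \left(98 - 168\right) 320 - 319 = \left(-70\right) 320 - 319 = -22400 - 319 = -22719$)
$\frac{1}{Q} = \frac{1}{-22719} = - \frac{1}{22719}$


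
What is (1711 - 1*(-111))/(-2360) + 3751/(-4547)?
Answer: -8568497/5365460 ≈ -1.5970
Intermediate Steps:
(1711 - 1*(-111))/(-2360) + 3751/(-4547) = (1711 + 111)*(-1/2360) + 3751*(-1/4547) = 1822*(-1/2360) - 3751/4547 = -911/1180 - 3751/4547 = -8568497/5365460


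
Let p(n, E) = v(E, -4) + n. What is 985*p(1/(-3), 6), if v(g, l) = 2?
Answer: 4925/3 ≈ 1641.7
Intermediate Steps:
p(n, E) = 2 + n
985*p(1/(-3), 6) = 985*(2 + 1/(-3)) = 985*(2 - ⅓) = 985*(5/3) = 4925/3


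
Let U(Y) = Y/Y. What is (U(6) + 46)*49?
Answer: 2303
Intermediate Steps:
U(Y) = 1
(U(6) + 46)*49 = (1 + 46)*49 = 47*49 = 2303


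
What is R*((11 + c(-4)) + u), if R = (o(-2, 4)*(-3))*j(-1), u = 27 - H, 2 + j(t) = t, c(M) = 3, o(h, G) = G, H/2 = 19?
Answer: 108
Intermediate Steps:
H = 38 (H = 2*19 = 38)
j(t) = -2 + t
u = -11 (u = 27 - 1*38 = 27 - 38 = -11)
R = 36 (R = (4*(-3))*(-2 - 1) = -12*(-3) = 36)
R*((11 + c(-4)) + u) = 36*((11 + 3) - 11) = 36*(14 - 11) = 36*3 = 108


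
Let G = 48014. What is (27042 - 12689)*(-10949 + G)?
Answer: 531993945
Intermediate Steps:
(27042 - 12689)*(-10949 + G) = (27042 - 12689)*(-10949 + 48014) = 14353*37065 = 531993945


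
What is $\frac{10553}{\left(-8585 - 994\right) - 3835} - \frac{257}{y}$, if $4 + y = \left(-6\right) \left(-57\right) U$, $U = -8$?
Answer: $- \frac{12733911}{18377180} \approx -0.69292$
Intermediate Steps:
$y = -2740$ ($y = -4 + \left(-6\right) \left(-57\right) \left(-8\right) = -4 + 342 \left(-8\right) = -4 - 2736 = -2740$)
$\frac{10553}{\left(-8585 - 994\right) - 3835} - \frac{257}{y} = \frac{10553}{\left(-8585 - 994\right) - 3835} - \frac{257}{-2740} = \frac{10553}{\left(-8585 + \left(-7061 + 6067\right)\right) - 3835} - - \frac{257}{2740} = \frac{10553}{\left(-8585 - 994\right) - 3835} + \frac{257}{2740} = \frac{10553}{-9579 - 3835} + \frac{257}{2740} = \frac{10553}{-13414} + \frac{257}{2740} = 10553 \left(- \frac{1}{13414}\right) + \frac{257}{2740} = - \frac{10553}{13414} + \frac{257}{2740} = - \frac{12733911}{18377180}$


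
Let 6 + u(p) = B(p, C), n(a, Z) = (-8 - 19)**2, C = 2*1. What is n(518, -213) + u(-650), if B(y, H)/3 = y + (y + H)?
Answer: -3171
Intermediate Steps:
C = 2
B(y, H) = 3*H + 6*y (B(y, H) = 3*(y + (y + H)) = 3*(y + (H + y)) = 3*(H + 2*y) = 3*H + 6*y)
n(a, Z) = 729 (n(a, Z) = (-27)**2 = 729)
u(p) = 6*p (u(p) = -6 + (3*2 + 6*p) = -6 + (6 + 6*p) = 6*p)
n(518, -213) + u(-650) = 729 + 6*(-650) = 729 - 3900 = -3171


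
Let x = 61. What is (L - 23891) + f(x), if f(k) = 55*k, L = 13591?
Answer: -6945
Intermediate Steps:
(L - 23891) + f(x) = (13591 - 23891) + 55*61 = -10300 + 3355 = -6945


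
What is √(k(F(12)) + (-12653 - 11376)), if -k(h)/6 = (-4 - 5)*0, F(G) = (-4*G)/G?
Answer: I*√24029 ≈ 155.01*I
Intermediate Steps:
F(G) = -4
k(h) = 0 (k(h) = -6*(-4 - 5)*0 = -(-54)*0 = -6*0 = 0)
√(k(F(12)) + (-12653 - 11376)) = √(0 + (-12653 - 11376)) = √(0 - 24029) = √(-24029) = I*√24029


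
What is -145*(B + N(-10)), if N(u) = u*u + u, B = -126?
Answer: 5220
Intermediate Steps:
N(u) = u + u² (N(u) = u² + u = u + u²)
-145*(B + N(-10)) = -145*(-126 - 10*(1 - 10)) = -145*(-126 - 10*(-9)) = -145*(-126 + 90) = -145*(-36) = 5220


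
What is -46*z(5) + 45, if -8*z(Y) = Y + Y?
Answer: 205/2 ≈ 102.50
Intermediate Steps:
z(Y) = -Y/4 (z(Y) = -(Y + Y)/8 = -Y/4)
-46*z(5) + 45 = -(-23)*5/2 + 45 = -46*(-5/4) + 45 = 115/2 + 45 = 205/2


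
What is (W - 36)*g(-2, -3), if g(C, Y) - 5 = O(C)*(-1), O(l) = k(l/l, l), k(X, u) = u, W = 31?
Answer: -35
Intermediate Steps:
O(l) = l
g(C, Y) = 5 - C (g(C, Y) = 5 + C*(-1) = 5 - C)
(W - 36)*g(-2, -3) = (31 - 36)*(5 - 1*(-2)) = -5*(5 + 2) = -5*7 = -35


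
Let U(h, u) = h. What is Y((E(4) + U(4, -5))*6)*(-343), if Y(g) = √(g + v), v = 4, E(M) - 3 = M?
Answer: -343*√70 ≈ -2869.7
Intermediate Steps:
E(M) = 3 + M
Y(g) = √(4 + g) (Y(g) = √(g + 4) = √(4 + g))
Y((E(4) + U(4, -5))*6)*(-343) = √(4 + ((3 + 4) + 4)*6)*(-343) = √(4 + (7 + 4)*6)*(-343) = √(4 + 11*6)*(-343) = √(4 + 66)*(-343) = √70*(-343) = -343*√70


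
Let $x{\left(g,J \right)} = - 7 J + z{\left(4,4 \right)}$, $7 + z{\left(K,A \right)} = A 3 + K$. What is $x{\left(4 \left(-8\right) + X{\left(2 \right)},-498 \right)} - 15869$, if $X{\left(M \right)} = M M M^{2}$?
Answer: $-12374$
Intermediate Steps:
$X{\left(M \right)} = M^{4}$ ($X{\left(M \right)} = M^{2} M^{2} = M^{4}$)
$z{\left(K,A \right)} = -7 + K + 3 A$ ($z{\left(K,A \right)} = -7 + \left(A 3 + K\right) = -7 + \left(3 A + K\right) = -7 + \left(K + 3 A\right) = -7 + K + 3 A$)
$x{\left(g,J \right)} = 9 - 7 J$ ($x{\left(g,J \right)} = - 7 J + \left(-7 + 4 + 3 \cdot 4\right) = - 7 J + \left(-7 + 4 + 12\right) = - 7 J + 9 = 9 - 7 J$)
$x{\left(4 \left(-8\right) + X{\left(2 \right)},-498 \right)} - 15869 = \left(9 - -3486\right) - 15869 = \left(9 + 3486\right) - 15869 = 3495 - 15869 = -12374$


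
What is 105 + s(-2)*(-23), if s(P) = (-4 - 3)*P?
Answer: -217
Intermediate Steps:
s(P) = -7*P
105 + s(-2)*(-23) = 105 - 7*(-2)*(-23) = 105 + 14*(-23) = 105 - 322 = -217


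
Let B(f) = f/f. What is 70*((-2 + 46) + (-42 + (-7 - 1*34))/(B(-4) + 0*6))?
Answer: -2730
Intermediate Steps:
B(f) = 1
70*((-2 + 46) + (-42 + (-7 - 1*34))/(B(-4) + 0*6)) = 70*((-2 + 46) + (-42 + (-7 - 1*34))/(1 + 0*6)) = 70*(44 + (-42 + (-7 - 34))/(1 + 0)) = 70*(44 + (-42 - 41)/1) = 70*(44 - 83*1) = 70*(44 - 83) = 70*(-39) = -2730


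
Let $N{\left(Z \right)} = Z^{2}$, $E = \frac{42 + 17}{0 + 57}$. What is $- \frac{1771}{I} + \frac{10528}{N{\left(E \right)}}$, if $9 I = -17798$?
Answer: $\frac{55349497665}{5632258} \approx 9827.2$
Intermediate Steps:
$I = - \frac{17798}{9}$ ($I = \frac{1}{9} \left(-17798\right) = - \frac{17798}{9} \approx -1977.6$)
$E = \frac{59}{57} \approx 1.0351$
$- \frac{1771}{I} + \frac{10528}{N{\left(E \right)}} = - \frac{1771}{- \frac{17798}{9}} + \frac{10528}{\left(\frac{59}{57}\right)^{2}} = \left(-1771\right) \left(- \frac{9}{17798}\right) + \frac{10528}{\frac{3481}{3249}} = \frac{1449}{1618} + 10528 \cdot \frac{3249}{3481} = \frac{1449}{1618} + \frac{34205472}{3481} = \frac{55349497665}{5632258}$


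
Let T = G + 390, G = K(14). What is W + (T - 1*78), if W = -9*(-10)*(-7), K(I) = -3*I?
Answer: -360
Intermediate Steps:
G = -42 (G = -3*14 = -42)
T = 348 (T = -42 + 390 = 348)
W = -630 (W = 90*(-7) = -630)
W + (T - 1*78) = -630 + (348 - 1*78) = -630 + (348 - 78) = -630 + 270 = -360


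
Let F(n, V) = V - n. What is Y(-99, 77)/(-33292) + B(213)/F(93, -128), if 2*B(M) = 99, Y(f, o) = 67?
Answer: -1662761/7357532 ≈ -0.22599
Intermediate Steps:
B(M) = 99/2 (B(M) = (1/2)*99 = 99/2)
Y(-99, 77)/(-33292) + B(213)/F(93, -128) = 67/(-33292) + 99/(2*(-128 - 1*93)) = 67*(-1/33292) + 99/(2*(-128 - 93)) = -67/33292 + (99/2)/(-221) = -67/33292 + (99/2)*(-1/221) = -67/33292 - 99/442 = -1662761/7357532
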